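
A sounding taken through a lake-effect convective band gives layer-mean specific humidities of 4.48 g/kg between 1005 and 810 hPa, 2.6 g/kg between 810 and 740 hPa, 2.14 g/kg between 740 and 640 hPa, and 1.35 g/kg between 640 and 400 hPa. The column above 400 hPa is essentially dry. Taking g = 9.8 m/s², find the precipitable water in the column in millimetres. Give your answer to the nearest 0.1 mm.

PW ≈ 16.3 mm

Precipitable water is the column-integrated vapour mass per unit area: PW = (1/g) Σ q̄ Δp, with q in kg/kg and Δp in Pa (1 kg/m² of water = 1 mm).
Layer 1005–810 hPa: Δp = 195 hPa = 19500 Pa, q̄ = 0.00448 kg/kg → 0.00448 × 19500 / 9.8 = 8.91 mm
Layer 810–740 hPa: Δp = 70 hPa = 7000 Pa, q̄ = 0.0026 kg/kg → 0.0026 × 7000 / 9.8 = 1.86 mm
Layer 740–640 hPa: Δp = 100 hPa = 10000 Pa, q̄ = 0.00214 kg/kg → 0.00214 × 10000 / 9.8 = 2.18 mm
Layer 640–400 hPa: Δp = 240 hPa = 24000 Pa, q̄ = 0.00135 kg/kg → 0.00135 × 24000 / 9.8 = 3.31 mm
PW = 8.91 + 1.86 + 2.18 + 3.31 = 16.26 ≈ 16.3 mm.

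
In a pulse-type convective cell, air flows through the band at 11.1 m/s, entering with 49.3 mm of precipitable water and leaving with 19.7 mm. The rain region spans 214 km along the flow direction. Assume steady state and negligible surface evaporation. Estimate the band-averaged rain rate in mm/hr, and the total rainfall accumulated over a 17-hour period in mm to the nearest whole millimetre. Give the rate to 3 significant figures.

Column moisture flux per unit crosswind length is F = V × PW.
Inflow: F_in = 11.1 × 49.3 = 547.23 mm·m/s
Outflow: F_out = 11.1 × 19.7 = 218.67 mm·m/s
Steady-state rate R = (F_in − F_out)/L = (547.23 − 218.67) / 214000 m = 1.535e-03 mm/s.
R = 1.535e-03 × 3600 = 5.53 mm/hr.
Over 17 h: total = 5.53 × 17 = 94.01 ≈ 94 mm.

R ≈ 5.53 mm/hr; total ≈ 94 mm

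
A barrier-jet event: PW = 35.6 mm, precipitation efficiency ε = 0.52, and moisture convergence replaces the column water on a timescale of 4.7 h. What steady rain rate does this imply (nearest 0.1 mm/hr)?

Each overturning extracts ε × PW = 0.52 × 35.6 = 18.512 mm.
Rate = ε·PW / τ = 18.512 / 4.7 h = 3.9 mm/hr.

R ≈ 3.9 mm/hr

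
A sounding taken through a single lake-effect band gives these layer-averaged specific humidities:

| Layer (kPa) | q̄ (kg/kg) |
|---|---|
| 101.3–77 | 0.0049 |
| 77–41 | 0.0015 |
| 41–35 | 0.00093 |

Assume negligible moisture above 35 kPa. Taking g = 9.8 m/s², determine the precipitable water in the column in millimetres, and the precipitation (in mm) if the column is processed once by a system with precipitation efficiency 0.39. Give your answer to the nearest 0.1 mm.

PW ≈ 18.2 mm; precipitation ≈ 7.1 mm

Precipitable water is the column-integrated vapour mass per unit area: PW = (1/g) Σ q̄ Δp, with q in kg/kg and Δp in Pa (1 kg/m² of water = 1 mm).
Layer 101.3–77 kPa: Δp = 243 hPa = 24300 Pa, q̄ = 0.0049 kg/kg → 0.0049 × 24300 / 9.8 = 12.15 mm
Layer 77–41 kPa: Δp = 360 hPa = 36000 Pa, q̄ = 0.0015 kg/kg → 0.0015 × 36000 / 9.8 = 5.51 mm
Layer 41–35 kPa: Δp = 60 hPa = 6000 Pa, q̄ = 0.00093 kg/kg → 0.00093 × 6000 / 9.8 = 0.57 mm
PW = 12.15 + 5.51 + 0.57 = 18.23 ≈ 18.2 mm.
Precipitation = ε × PW = 0.39 × 18.2 = 7.1 mm.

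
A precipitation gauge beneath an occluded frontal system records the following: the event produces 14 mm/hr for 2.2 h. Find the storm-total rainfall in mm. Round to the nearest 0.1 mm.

total ≈ 30.8 mm

Total = Σ Rᵢ Δtᵢ = 14 × 2.2
      = 30.8 = 30.8 mm.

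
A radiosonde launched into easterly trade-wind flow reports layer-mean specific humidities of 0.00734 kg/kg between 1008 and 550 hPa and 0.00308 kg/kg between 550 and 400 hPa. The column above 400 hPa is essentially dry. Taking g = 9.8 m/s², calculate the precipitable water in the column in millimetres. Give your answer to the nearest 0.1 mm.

Precipitable water is the column-integrated vapour mass per unit area: PW = (1/g) Σ q̄ Δp, with q in kg/kg and Δp in Pa (1 kg/m² of water = 1 mm).
Layer 1008–550 hPa: Δp = 458 hPa = 45800 Pa, q̄ = 0.00734 kg/kg → 0.00734 × 45800 / 9.8 = 34.30 mm
Layer 550–400 hPa: Δp = 150 hPa = 15000 Pa, q̄ = 0.00308 kg/kg → 0.00308 × 15000 / 9.8 = 4.71 mm
PW = 34.30 + 4.71 = 39.01 ≈ 39.0 mm.

PW ≈ 39.0 mm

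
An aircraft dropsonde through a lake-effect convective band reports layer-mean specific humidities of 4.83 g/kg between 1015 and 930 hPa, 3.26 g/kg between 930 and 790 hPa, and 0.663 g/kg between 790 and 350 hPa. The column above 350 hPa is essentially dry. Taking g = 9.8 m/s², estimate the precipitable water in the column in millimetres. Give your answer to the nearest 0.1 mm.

Precipitable water is the column-integrated vapour mass per unit area: PW = (1/g) Σ q̄ Δp, with q in kg/kg and Δp in Pa (1 kg/m² of water = 1 mm).
Layer 1015–930 hPa: Δp = 85 hPa = 8500 Pa, q̄ = 0.00483 kg/kg → 0.00483 × 8500 / 9.8 = 4.19 mm
Layer 930–790 hPa: Δp = 140 hPa = 14000 Pa, q̄ = 0.00326 kg/kg → 0.00326 × 14000 / 9.8 = 4.66 mm
Layer 790–350 hPa: Δp = 440 hPa = 44000 Pa, q̄ = 0.000663 kg/kg → 0.000663 × 44000 / 9.8 = 2.98 mm
PW = 4.19 + 4.66 + 2.98 = 11.83 ≈ 11.8 mm.

PW ≈ 11.8 mm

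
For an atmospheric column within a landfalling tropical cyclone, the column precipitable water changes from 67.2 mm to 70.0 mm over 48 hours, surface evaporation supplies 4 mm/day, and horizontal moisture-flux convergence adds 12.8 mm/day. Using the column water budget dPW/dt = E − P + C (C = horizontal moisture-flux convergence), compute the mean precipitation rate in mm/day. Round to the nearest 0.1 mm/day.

P ≈ 15.4 mm/day

dPW/dt = (70.0 − 67.2) mm / (48/24 day) = +1.400 mm/day.
P = E + C − dPW/dt = 4 + (12.8) − (+1.400) = 15.4 mm/day.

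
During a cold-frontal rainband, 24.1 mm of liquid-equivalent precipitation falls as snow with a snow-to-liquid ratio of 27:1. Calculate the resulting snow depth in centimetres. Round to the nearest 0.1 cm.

snow depth ≈ 65.1 cm

Snow depth = liquid × ratio = 24.1 mm × 27 = 650.7 mm = 65.1 cm.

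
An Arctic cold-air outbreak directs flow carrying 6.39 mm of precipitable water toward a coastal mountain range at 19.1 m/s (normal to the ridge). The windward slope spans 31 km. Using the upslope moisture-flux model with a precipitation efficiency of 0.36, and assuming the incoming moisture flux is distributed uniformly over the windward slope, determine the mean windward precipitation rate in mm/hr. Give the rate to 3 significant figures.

R ≈ 5.10 mm/hr

Incoming column moisture flux per unit ridge length: F = V × PW = 19.1 × 6.39 = 122.049 mm·m/s.
Spread over the 31 km slope with efficiency ε = 0.36: R = ε·F/W = 0.36 × 122.049 / 31000 m = 1.417e-03 mm/s.
R = 1.417e-03 × 3600 = 5.10 mm/hr.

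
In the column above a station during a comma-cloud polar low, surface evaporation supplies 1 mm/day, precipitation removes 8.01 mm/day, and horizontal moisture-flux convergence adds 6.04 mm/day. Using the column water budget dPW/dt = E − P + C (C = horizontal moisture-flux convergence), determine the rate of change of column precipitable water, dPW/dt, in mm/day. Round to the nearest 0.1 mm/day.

dPW/dt ≈ -1.0 mm/day

dPW/dt = E − P + C = 1 − 8.01 + (6.04) = -1.0 mm/day.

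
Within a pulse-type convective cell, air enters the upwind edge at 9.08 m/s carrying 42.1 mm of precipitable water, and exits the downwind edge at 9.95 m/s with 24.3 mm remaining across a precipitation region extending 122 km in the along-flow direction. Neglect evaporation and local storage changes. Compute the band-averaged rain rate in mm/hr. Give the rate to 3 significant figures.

Column moisture flux per unit crosswind length is F = V × PW.
Inflow: F_in = 9.08 × 42.1 = 382.268 mm·m/s
Outflow: F_out = 9.95 × 24.3 = 241.785 mm·m/s
Steady-state rate R = (F_in − F_out)/L = (382.268 − 241.785) / 122000 m = 1.152e-03 mm/s.
R = 1.152e-03 × 3600 = 4.15 mm/hr.

R ≈ 4.15 mm/hr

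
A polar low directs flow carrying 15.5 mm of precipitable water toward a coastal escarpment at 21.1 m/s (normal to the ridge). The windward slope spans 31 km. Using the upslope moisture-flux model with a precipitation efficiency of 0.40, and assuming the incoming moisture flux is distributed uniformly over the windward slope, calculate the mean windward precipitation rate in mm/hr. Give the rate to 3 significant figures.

R ≈ 15.2 mm/hr

Incoming column moisture flux per unit ridge length: F = V × PW = 21.1 × 15.5 = 327.05 mm·m/s.
Spread over the 31 km slope with efficiency ε = 0.40: R = ε·F/W = 0.40 × 327.05 / 31000 m = 4.220e-03 mm/s.
R = 4.220e-03 × 3600 = 15.2 mm/hr.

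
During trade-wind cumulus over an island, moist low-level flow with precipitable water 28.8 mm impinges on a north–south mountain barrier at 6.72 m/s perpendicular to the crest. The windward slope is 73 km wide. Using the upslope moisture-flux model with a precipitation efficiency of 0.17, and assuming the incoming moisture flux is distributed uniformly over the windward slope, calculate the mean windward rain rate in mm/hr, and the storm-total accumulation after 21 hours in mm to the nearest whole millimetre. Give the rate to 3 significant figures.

Incoming column moisture flux per unit ridge length: F = V × PW = 6.72 × 28.8 = 193.536 mm·m/s.
Spread over the 73 km slope with efficiency ε = 0.17: R = ε·F/W = 0.17 × 193.536 / 73000 m = 4.507e-04 mm/s.
R = 4.507e-04 × 3600 = 1.62 mm/hr.
Over 21 h: total = 1.62 × 21 = 34.02 ≈ 34 mm.

R ≈ 1.62 mm/hr; total ≈ 34 mm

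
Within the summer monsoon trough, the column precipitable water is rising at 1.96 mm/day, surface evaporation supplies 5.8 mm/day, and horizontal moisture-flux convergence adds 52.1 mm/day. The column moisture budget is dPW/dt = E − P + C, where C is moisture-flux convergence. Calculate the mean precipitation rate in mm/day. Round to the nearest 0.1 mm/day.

P ≈ 55.9 mm/day

dPW/dt = +1.96 mm/day.
P = E + C − dPW/dt = 5.8 + (52.1) − (+1.96) = 55.9 mm/day.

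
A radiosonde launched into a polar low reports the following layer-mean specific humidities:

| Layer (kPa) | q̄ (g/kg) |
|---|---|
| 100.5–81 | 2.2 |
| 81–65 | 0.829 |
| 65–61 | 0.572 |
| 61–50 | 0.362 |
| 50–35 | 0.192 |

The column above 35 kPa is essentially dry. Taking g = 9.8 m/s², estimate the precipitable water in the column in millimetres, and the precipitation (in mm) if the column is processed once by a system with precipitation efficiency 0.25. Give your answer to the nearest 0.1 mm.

Precipitable water is the column-integrated vapour mass per unit area: PW = (1/g) Σ q̄ Δp, with q in kg/kg and Δp in Pa (1 kg/m² of water = 1 mm).
Layer 100.5–81 kPa: Δp = 195 hPa = 19500 Pa, q̄ = 0.0022 kg/kg → 0.0022 × 19500 / 9.8 = 4.38 mm
Layer 81–65 kPa: Δp = 160 hPa = 16000 Pa, q̄ = 0.000829 kg/kg → 0.000829 × 16000 / 9.8 = 1.35 mm
Layer 65–61 kPa: Δp = 40 hPa = 4000 Pa, q̄ = 0.000572 kg/kg → 0.000572 × 4000 / 9.8 = 0.23 mm
Layer 61–50 kPa: Δp = 110 hPa = 11000 Pa, q̄ = 0.000362 kg/kg → 0.000362 × 11000 / 9.8 = 0.41 mm
Layer 50–35 kPa: Δp = 150 hPa = 15000 Pa, q̄ = 0.000192 kg/kg → 0.000192 × 15000 / 9.8 = 0.29 mm
PW = 4.38 + 1.35 + 0.23 + 0.41 + 0.29 = 6.66 ≈ 6.7 mm.
Precipitation = ε × PW = 0.25 × 6.7 = 1.7 mm.

PW ≈ 6.7 mm; precipitation ≈ 1.7 mm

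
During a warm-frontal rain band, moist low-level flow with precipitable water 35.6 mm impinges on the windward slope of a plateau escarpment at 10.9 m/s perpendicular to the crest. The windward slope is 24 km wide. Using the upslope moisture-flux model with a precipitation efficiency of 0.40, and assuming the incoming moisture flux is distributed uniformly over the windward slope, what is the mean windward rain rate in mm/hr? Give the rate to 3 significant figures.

Incoming column moisture flux per unit ridge length: F = V × PW = 10.9 × 35.6 = 388.04 mm·m/s.
Spread over the 24 km slope with efficiency ε = 0.40: R = ε·F/W = 0.40 × 388.04 / 24000 m = 6.467e-03 mm/s.
R = 6.467e-03 × 3600 = 23.3 mm/hr.

R ≈ 23.3 mm/hr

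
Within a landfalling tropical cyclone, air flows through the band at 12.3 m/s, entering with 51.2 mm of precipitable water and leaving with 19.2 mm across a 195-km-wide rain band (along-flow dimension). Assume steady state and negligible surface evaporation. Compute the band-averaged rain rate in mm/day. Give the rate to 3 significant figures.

Column moisture flux per unit crosswind length is F = V × PW.
Inflow: F_in = 12.3 × 51.2 = 629.76 mm·m/s
Outflow: F_out = 12.3 × 19.2 = 236.16 mm·m/s
Steady-state rate R = (F_in − F_out)/L = (629.76 − 236.16) / 195000 m = 2.018e-03 mm/s.
R = 2.018e-03 × 3600 × 24 = 174 mm/day.

R ≈ 174 mm/day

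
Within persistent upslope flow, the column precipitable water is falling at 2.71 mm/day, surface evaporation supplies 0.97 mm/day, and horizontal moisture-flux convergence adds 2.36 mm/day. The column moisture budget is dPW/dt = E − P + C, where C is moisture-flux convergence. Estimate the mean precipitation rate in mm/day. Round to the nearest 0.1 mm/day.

P ≈ 6.0 mm/day

dPW/dt = -2.71 mm/day.
P = E + C − dPW/dt = 0.97 + (2.36) − (-2.71) = 6.0 mm/day.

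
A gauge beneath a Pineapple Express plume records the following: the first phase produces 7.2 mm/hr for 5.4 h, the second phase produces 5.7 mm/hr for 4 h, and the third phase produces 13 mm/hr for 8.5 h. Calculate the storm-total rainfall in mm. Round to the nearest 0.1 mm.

Total = Σ Rᵢ Δtᵢ = 7.2 × 5.4 + 5.7 × 4 + 13 × 8.5
      = 38.88 + 22.8 + 110.5 = 172.2 mm.

total ≈ 172.2 mm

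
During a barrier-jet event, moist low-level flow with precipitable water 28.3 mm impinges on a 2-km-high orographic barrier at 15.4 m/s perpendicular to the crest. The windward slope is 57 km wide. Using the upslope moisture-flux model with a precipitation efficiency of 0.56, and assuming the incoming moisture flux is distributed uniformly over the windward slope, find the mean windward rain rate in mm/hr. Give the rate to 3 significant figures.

Incoming column moisture flux per unit ridge length: F = V × PW = 15.4 × 28.3 = 435.82 mm·m/s.
Spread over the 57 km slope with efficiency ε = 0.56: R = ε·F/W = 0.56 × 435.82 / 57000 m = 4.282e-03 mm/s.
R = 4.282e-03 × 3600 = 15.4 mm/hr.

R ≈ 15.4 mm/hr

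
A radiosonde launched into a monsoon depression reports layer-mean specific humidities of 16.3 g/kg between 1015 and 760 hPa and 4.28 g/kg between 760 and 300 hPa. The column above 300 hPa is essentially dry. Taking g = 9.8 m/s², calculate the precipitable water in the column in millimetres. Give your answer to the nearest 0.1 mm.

PW ≈ 62.5 mm

Precipitable water is the column-integrated vapour mass per unit area: PW = (1/g) Σ q̄ Δp, with q in kg/kg and Δp in Pa (1 kg/m² of water = 1 mm).
Layer 1015–760 hPa: Δp = 255 hPa = 25500 Pa, q̄ = 0.0163 kg/kg → 0.0163 × 25500 / 9.8 = 42.41 mm
Layer 760–300 hPa: Δp = 460 hPa = 46000 Pa, q̄ = 0.00428 kg/kg → 0.00428 × 46000 / 9.8 = 20.09 mm
PW = 42.41 + 20.09 = 62.50 ≈ 62.5 mm.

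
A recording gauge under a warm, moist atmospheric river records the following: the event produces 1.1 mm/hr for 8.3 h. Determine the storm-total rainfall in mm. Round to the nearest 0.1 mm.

Total = Σ Rᵢ Δtᵢ = 1.1 × 8.3
      = 9.13 = 9.1 mm.

total ≈ 9.1 mm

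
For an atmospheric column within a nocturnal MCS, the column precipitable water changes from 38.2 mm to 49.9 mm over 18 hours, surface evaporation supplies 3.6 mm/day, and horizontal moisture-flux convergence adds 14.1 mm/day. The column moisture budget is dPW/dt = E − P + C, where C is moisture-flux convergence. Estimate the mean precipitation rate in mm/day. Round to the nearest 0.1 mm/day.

dPW/dt = (49.9 − 38.2) mm / (18/24 day) = +15.600 mm/day.
P = E + C − dPW/dt = 3.6 + (14.1) − (+15.600) = 2.1 mm/day.

P ≈ 2.1 mm/day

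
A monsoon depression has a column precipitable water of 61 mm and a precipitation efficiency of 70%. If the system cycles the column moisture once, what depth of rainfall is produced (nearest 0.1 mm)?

Rainfall = ε × PW = 0.70 × 61 = 42.7 mm.

rainfall ≈ 42.7 mm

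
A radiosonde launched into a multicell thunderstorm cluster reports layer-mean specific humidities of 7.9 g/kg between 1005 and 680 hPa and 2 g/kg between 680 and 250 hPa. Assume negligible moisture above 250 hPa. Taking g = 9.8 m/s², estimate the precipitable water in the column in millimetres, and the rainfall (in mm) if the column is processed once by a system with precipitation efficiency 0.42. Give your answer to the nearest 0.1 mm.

PW ≈ 35.0 mm; rainfall ≈ 14.7 mm

Precipitable water is the column-integrated vapour mass per unit area: PW = (1/g) Σ q̄ Δp, with q in kg/kg and Δp in Pa (1 kg/m² of water = 1 mm).
Layer 1005–680 hPa: Δp = 325 hPa = 32500 Pa, q̄ = 0.0079 kg/kg → 0.0079 × 32500 / 9.8 = 26.20 mm
Layer 680–250 hPa: Δp = 430 hPa = 43000 Pa, q̄ = 0.002 kg/kg → 0.002 × 43000 / 9.8 = 8.78 mm
PW = 26.20 + 8.78 = 34.98 ≈ 35.0 mm.
Rainfall = ε × PW = 0.42 × 35.0 = 14.7 mm.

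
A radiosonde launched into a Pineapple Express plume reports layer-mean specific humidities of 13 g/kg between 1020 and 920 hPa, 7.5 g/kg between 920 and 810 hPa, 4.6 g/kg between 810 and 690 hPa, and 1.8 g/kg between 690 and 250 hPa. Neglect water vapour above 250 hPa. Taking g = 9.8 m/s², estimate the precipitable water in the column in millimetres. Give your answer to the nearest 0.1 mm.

Precipitable water is the column-integrated vapour mass per unit area: PW = (1/g) Σ q̄ Δp, with q in kg/kg and Δp in Pa (1 kg/m² of water = 1 mm).
Layer 1020–920 hPa: Δp = 100 hPa = 10000 Pa, q̄ = 0.013 kg/kg → 0.013 × 10000 / 9.8 = 13.27 mm
Layer 920–810 hPa: Δp = 110 hPa = 11000 Pa, q̄ = 0.0075 kg/kg → 0.0075 × 11000 / 9.8 = 8.42 mm
Layer 810–690 hPa: Δp = 120 hPa = 12000 Pa, q̄ = 0.0046 kg/kg → 0.0046 × 12000 / 9.8 = 5.63 mm
Layer 690–250 hPa: Δp = 440 hPa = 44000 Pa, q̄ = 0.0018 kg/kg → 0.0018 × 44000 / 9.8 = 8.08 mm
PW = 13.27 + 8.42 + 5.63 + 8.08 = 35.40 ≈ 35.4 mm.

PW ≈ 35.4 mm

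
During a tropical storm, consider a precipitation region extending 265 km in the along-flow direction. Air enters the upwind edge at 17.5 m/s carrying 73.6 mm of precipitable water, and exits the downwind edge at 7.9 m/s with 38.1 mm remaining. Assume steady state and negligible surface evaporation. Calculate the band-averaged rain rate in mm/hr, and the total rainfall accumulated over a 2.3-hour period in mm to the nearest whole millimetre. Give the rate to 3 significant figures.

Column moisture flux per unit crosswind length is F = V × PW.
Inflow: F_in = 17.5 × 73.6 = 1288 mm·m/s
Outflow: F_out = 7.9 × 38.1 = 300.99 mm·m/s
Steady-state rate R = (F_in − F_out)/L = (1288 − 300.99) / 265000 m = 3.725e-03 mm/s.
R = 3.725e-03 × 3600 = 13.4 mm/hr.
Over 2.3 h: total = 13.4 × 2.3 = 30.82 ≈ 31 mm.

R ≈ 13.4 mm/hr; total ≈ 31 mm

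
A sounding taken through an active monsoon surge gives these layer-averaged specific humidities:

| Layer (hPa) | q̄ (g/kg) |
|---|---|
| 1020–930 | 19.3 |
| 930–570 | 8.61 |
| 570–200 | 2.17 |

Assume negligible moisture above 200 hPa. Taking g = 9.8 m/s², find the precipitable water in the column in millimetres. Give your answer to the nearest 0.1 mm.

PW ≈ 57.5 mm

Precipitable water is the column-integrated vapour mass per unit area: PW = (1/g) Σ q̄ Δp, with q in kg/kg and Δp in Pa (1 kg/m² of water = 1 mm).
Layer 1020–930 hPa: Δp = 90 hPa = 9000 Pa, q̄ = 0.0193 kg/kg → 0.0193 × 9000 / 9.8 = 17.72 mm
Layer 930–570 hPa: Δp = 360 hPa = 36000 Pa, q̄ = 0.00861 kg/kg → 0.00861 × 36000 / 9.8 = 31.63 mm
Layer 570–200 hPa: Δp = 370 hPa = 37000 Pa, q̄ = 0.00217 kg/kg → 0.00217 × 37000 / 9.8 = 8.19 mm
PW = 17.72 + 31.63 + 8.19 = 57.54 ≈ 57.5 mm.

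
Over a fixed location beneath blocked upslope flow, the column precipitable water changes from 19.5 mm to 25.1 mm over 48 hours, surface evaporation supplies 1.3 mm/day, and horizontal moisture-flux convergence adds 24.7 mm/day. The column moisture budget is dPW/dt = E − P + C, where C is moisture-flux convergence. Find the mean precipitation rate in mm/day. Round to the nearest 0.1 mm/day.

dPW/dt = (25.1 − 19.5) mm / (48/24 day) = +2.800 mm/day.
P = E + C − dPW/dt = 1.3 + (24.7) − (+2.800) = 23.2 mm/day.

P ≈ 23.2 mm/day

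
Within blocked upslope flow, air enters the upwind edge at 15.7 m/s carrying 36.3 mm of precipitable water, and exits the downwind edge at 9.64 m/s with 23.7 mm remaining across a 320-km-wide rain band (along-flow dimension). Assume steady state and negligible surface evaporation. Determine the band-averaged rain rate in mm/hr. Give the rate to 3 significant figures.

Column moisture flux per unit crosswind length is F = V × PW.
Inflow: F_in = 15.7 × 36.3 = 569.91 mm·m/s
Outflow: F_out = 9.64 × 23.7 = 228.468 mm·m/s
Steady-state rate R = (F_in − F_out)/L = (569.91 − 228.468) / 320000 m = 1.067e-03 mm/s.
R = 1.067e-03 × 3600 = 3.84 mm/hr.

R ≈ 3.84 mm/hr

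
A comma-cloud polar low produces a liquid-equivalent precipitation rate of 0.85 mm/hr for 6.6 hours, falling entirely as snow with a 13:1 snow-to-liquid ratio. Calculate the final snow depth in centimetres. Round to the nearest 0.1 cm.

snow depth ≈ 7.3 cm

Liquid-equivalent depth = 0.85 × 6.6 = 5.61 mm.
Snow depth = 5.61 mm × 13 = 72.93 mm = 7.3 cm.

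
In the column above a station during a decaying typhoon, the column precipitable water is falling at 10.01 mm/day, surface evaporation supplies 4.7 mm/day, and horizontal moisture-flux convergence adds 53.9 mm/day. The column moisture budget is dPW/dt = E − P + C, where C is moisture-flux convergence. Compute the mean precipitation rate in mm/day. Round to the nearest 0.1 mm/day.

dPW/dt = -10.01 mm/day.
P = E + C − dPW/dt = 4.7 + (53.9) − (-10.01) = 68.6 mm/day.

P ≈ 68.6 mm/day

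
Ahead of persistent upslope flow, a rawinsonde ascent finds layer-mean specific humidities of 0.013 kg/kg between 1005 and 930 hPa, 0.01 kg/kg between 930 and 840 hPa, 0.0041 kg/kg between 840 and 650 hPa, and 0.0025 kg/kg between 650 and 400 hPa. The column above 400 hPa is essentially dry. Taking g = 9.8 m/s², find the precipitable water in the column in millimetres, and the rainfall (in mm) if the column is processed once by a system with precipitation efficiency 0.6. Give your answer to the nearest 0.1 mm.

PW ≈ 33.5 mm; rainfall ≈ 20.1 mm

Precipitable water is the column-integrated vapour mass per unit area: PW = (1/g) Σ q̄ Δp, with q in kg/kg and Δp in Pa (1 kg/m² of water = 1 mm).
Layer 1005–930 hPa: Δp = 75 hPa = 7500 Pa, q̄ = 0.013 kg/kg → 0.013 × 7500 / 9.8 = 9.95 mm
Layer 930–840 hPa: Δp = 90 hPa = 9000 Pa, q̄ = 0.01 kg/kg → 0.01 × 9000 / 9.8 = 9.18 mm
Layer 840–650 hPa: Δp = 190 hPa = 19000 Pa, q̄ = 0.0041 kg/kg → 0.0041 × 19000 / 9.8 = 7.95 mm
Layer 650–400 hPa: Δp = 250 hPa = 25000 Pa, q̄ = 0.0025 kg/kg → 0.0025 × 25000 / 9.8 = 6.38 mm
PW = 9.95 + 9.18 + 7.95 + 6.38 = 33.46 ≈ 33.5 mm.
Rainfall = ε × PW = 0.6 × 33.5 = 20.1 mm.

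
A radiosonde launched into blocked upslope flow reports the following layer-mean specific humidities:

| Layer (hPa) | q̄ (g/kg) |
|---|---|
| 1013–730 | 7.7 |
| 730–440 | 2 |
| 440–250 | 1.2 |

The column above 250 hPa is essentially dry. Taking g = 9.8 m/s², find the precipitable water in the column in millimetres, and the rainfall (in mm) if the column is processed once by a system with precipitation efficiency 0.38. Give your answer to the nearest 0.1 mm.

Precipitable water is the column-integrated vapour mass per unit area: PW = (1/g) Σ q̄ Δp, with q in kg/kg and Δp in Pa (1 kg/m² of water = 1 mm).
Layer 1013–730 hPa: Δp = 283 hPa = 28300 Pa, q̄ = 0.0077 kg/kg → 0.0077 × 28300 / 9.8 = 22.24 mm
Layer 730–440 hPa: Δp = 290 hPa = 29000 Pa, q̄ = 0.002 kg/kg → 0.002 × 29000 / 9.8 = 5.92 mm
Layer 440–250 hPa: Δp = 190 hPa = 19000 Pa, q̄ = 0.0012 kg/kg → 0.0012 × 19000 / 9.8 = 2.33 mm
PW = 22.24 + 5.92 + 2.33 = 30.49 ≈ 30.5 mm.
Rainfall = ε × PW = 0.38 × 30.5 = 11.6 mm.

PW ≈ 30.5 mm; rainfall ≈ 11.6 mm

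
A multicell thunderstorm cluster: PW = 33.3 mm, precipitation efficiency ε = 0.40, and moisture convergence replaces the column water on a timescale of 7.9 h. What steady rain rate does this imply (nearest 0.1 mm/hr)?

R ≈ 1.7 mm/hr

Each overturning extracts ε × PW = 0.40 × 33.3 = 13.32 mm.
Rate = ε·PW / τ = 13.32 / 7.9 h = 1.7 mm/hr.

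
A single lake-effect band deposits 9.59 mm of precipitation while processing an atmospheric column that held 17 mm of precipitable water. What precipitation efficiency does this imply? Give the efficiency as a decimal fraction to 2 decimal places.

ε ≈ 0.56

ε = precipitation / PW = 9.59 / 17 = 0.56.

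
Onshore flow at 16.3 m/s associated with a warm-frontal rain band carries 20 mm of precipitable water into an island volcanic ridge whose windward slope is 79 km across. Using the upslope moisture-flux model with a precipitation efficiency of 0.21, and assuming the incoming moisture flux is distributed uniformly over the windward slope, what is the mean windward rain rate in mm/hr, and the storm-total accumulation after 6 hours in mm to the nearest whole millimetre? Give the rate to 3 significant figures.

R ≈ 3.12 mm/hr; total ≈ 19 mm

Incoming column moisture flux per unit ridge length: F = V × PW = 16.3 × 20 = 326 mm·m/s.
Spread over the 79 km slope with efficiency ε = 0.21: R = ε·F/W = 0.21 × 326 / 79000 m = 8.666e-04 mm/s.
R = 8.666e-04 × 3600 = 3.12 mm/hr.
Over 6 h: total = 3.12 × 6 = 18.72 ≈ 19 mm.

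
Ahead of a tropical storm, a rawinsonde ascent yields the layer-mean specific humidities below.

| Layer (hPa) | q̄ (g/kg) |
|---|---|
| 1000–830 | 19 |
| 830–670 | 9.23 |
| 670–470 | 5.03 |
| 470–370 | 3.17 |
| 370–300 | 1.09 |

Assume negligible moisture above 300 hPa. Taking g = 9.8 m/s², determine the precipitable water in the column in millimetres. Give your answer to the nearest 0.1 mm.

PW ≈ 62.3 mm

Precipitable water is the column-integrated vapour mass per unit area: PW = (1/g) Σ q̄ Δp, with q in kg/kg and Δp in Pa (1 kg/m² of water = 1 mm).
Layer 1000–830 hPa: Δp = 170 hPa = 17000 Pa, q̄ = 0.019 kg/kg → 0.019 × 17000 / 9.8 = 32.96 mm
Layer 830–670 hPa: Δp = 160 hPa = 16000 Pa, q̄ = 0.00923 kg/kg → 0.00923 × 16000 / 9.8 = 15.07 mm
Layer 670–470 hPa: Δp = 200 hPa = 20000 Pa, q̄ = 0.00503 kg/kg → 0.00503 × 20000 / 9.8 = 10.27 mm
Layer 470–370 hPa: Δp = 100 hPa = 10000 Pa, q̄ = 0.00317 kg/kg → 0.00317 × 10000 / 9.8 = 3.23 mm
Layer 370–300 hPa: Δp = 70 hPa = 7000 Pa, q̄ = 0.00109 kg/kg → 0.00109 × 7000 / 9.8 = 0.78 mm
PW = 32.96 + 15.07 + 10.27 + 3.23 + 0.78 = 62.31 ≈ 62.3 mm.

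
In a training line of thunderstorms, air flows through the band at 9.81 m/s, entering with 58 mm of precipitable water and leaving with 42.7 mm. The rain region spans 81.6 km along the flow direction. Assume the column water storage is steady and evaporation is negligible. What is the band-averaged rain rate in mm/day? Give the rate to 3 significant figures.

Column moisture flux per unit crosswind length is F = V × PW.
Inflow: F_in = 9.81 × 58 = 568.98 mm·m/s
Outflow: F_out = 9.81 × 42.7 = 418.887 mm·m/s
Steady-state rate R = (F_in − F_out)/L = (568.98 − 418.887) / 81600 m = 1.839e-03 mm/s.
R = 1.839e-03 × 3600 × 24 = 159 mm/day.

R ≈ 159 mm/day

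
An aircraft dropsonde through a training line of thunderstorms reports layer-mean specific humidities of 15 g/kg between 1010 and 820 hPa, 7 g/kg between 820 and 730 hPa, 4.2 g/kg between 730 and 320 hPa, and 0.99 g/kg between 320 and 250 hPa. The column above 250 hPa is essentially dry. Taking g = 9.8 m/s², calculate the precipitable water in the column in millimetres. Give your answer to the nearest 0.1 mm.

Precipitable water is the column-integrated vapour mass per unit area: PW = (1/g) Σ q̄ Δp, with q in kg/kg and Δp in Pa (1 kg/m² of water = 1 mm).
Layer 1010–820 hPa: Δp = 190 hPa = 19000 Pa, q̄ = 0.015 kg/kg → 0.015 × 19000 / 9.8 = 29.08 mm
Layer 820–730 hPa: Δp = 90 hPa = 9000 Pa, q̄ = 0.007 kg/kg → 0.007 × 9000 / 9.8 = 6.43 mm
Layer 730–320 hPa: Δp = 410 hPa = 41000 Pa, q̄ = 0.0042 kg/kg → 0.0042 × 41000 / 9.8 = 17.57 mm
Layer 320–250 hPa: Δp = 70 hPa = 7000 Pa, q̄ = 0.00099 kg/kg → 0.00099 × 7000 / 9.8 = 0.71 mm
PW = 29.08 + 6.43 + 17.57 + 0.71 = 53.79 ≈ 53.8 mm.

PW ≈ 53.8 mm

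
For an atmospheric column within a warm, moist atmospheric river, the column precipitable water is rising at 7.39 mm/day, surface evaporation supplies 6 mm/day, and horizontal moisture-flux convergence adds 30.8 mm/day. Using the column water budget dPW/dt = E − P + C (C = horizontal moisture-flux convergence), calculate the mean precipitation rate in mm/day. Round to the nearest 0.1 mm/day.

dPW/dt = +7.39 mm/day.
P = E + C − dPW/dt = 6 + (30.8) − (+7.39) = 29.4 mm/day.

P ≈ 29.4 mm/day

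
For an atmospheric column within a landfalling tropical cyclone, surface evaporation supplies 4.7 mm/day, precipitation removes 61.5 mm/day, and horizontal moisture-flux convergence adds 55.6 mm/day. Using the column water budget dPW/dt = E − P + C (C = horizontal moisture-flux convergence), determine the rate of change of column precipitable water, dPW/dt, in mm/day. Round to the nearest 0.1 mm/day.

dPW/dt = E − P + C = 4.7 − 61.5 + (55.6) = -1.2 mm/day.

dPW/dt ≈ -1.2 mm/day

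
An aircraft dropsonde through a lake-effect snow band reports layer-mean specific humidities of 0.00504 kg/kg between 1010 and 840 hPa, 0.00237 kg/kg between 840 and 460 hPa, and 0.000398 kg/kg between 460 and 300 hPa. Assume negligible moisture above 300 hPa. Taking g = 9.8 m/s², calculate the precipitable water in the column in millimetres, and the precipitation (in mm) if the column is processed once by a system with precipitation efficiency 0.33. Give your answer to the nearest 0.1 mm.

PW ≈ 18.6 mm; precipitation ≈ 6.1 mm

Precipitable water is the column-integrated vapour mass per unit area: PW = (1/g) Σ q̄ Δp, with q in kg/kg and Δp in Pa (1 kg/m² of water = 1 mm).
Layer 1010–840 hPa: Δp = 170 hPa = 17000 Pa, q̄ = 0.00504 kg/kg → 0.00504 × 17000 / 9.8 = 8.74 mm
Layer 840–460 hPa: Δp = 380 hPa = 38000 Pa, q̄ = 0.00237 kg/kg → 0.00237 × 38000 / 9.8 = 9.19 mm
Layer 460–300 hPa: Δp = 160 hPa = 16000 Pa, q̄ = 0.000398 kg/kg → 0.000398 × 16000 / 9.8 = 0.65 mm
PW = 8.74 + 9.19 + 0.65 = 18.58 ≈ 18.6 mm.
Precipitation = ε × PW = 0.33 × 18.6 = 6.1 mm.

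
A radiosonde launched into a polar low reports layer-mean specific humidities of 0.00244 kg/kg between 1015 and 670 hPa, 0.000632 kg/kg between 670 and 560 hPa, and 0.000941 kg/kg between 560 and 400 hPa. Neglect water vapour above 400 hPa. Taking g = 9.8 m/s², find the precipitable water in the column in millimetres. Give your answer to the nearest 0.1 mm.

Precipitable water is the column-integrated vapour mass per unit area: PW = (1/g) Σ q̄ Δp, with q in kg/kg and Δp in Pa (1 kg/m² of water = 1 mm).
Layer 1015–670 hPa: Δp = 345 hPa = 34500 Pa, q̄ = 0.00244 kg/kg → 0.00244 × 34500 / 9.8 = 8.59 mm
Layer 670–560 hPa: Δp = 110 hPa = 11000 Pa, q̄ = 0.000632 kg/kg → 0.000632 × 11000 / 9.8 = 0.71 mm
Layer 560–400 hPa: Δp = 160 hPa = 16000 Pa, q̄ = 0.000941 kg/kg → 0.000941 × 16000 / 9.8 = 1.54 mm
PW = 8.59 + 0.71 + 1.54 = 10.84 ≈ 10.8 mm.

PW ≈ 10.8 mm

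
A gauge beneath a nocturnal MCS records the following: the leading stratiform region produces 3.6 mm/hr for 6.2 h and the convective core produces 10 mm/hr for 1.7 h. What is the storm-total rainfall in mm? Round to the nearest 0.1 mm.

total ≈ 39.3 mm

Total = Σ Rᵢ Δtᵢ = 3.6 × 6.2 + 10 × 1.7
      = 22.32 + 17 = 39.3 mm.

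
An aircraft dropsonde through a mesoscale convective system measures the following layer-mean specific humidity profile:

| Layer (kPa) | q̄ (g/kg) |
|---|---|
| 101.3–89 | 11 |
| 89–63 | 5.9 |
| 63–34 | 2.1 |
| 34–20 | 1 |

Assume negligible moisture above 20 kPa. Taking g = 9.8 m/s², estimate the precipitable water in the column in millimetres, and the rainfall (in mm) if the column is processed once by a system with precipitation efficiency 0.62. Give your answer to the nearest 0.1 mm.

Precipitable water is the column-integrated vapour mass per unit area: PW = (1/g) Σ q̄ Δp, with q in kg/kg and Δp in Pa (1 kg/m² of water = 1 mm).
Layer 101.3–89 kPa: Δp = 123 hPa = 12300 Pa, q̄ = 0.011 kg/kg → 0.011 × 12300 / 9.8 = 13.81 mm
Layer 89–63 kPa: Δp = 260 hPa = 26000 Pa, q̄ = 0.0059 kg/kg → 0.0059 × 26000 / 9.8 = 15.65 mm
Layer 63–34 kPa: Δp = 290 hPa = 29000 Pa, q̄ = 0.0021 kg/kg → 0.0021 × 29000 / 9.8 = 6.21 mm
Layer 34–20 kPa: Δp = 140 hPa = 14000 Pa, q̄ = 0.001 kg/kg → 0.001 × 14000 / 9.8 = 1.43 mm
PW = 13.81 + 15.65 + 6.21 + 1.43 = 37.10 ≈ 37.1 mm.
Rainfall = ε × PW = 0.62 × 37.1 = 23.0 mm.

PW ≈ 37.1 mm; rainfall ≈ 23.0 mm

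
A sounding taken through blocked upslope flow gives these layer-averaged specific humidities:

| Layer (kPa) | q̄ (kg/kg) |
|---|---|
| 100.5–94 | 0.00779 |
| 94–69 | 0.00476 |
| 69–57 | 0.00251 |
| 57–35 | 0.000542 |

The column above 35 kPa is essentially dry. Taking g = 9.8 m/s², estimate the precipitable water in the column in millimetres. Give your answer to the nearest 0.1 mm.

Precipitable water is the column-integrated vapour mass per unit area: PW = (1/g) Σ q̄ Δp, with q in kg/kg and Δp in Pa (1 kg/m² of water = 1 mm).
Layer 100.5–94 kPa: Δp = 65 hPa = 6500 Pa, q̄ = 0.00779 kg/kg → 0.00779 × 6500 / 9.8 = 5.17 mm
Layer 94–69 kPa: Δp = 250 hPa = 25000 Pa, q̄ = 0.00476 kg/kg → 0.00476 × 25000 / 9.8 = 12.14 mm
Layer 69–57 kPa: Δp = 120 hPa = 12000 Pa, q̄ = 0.00251 kg/kg → 0.00251 × 12000 / 9.8 = 3.07 mm
Layer 57–35 kPa: Δp = 220 hPa = 22000 Pa, q̄ = 0.000542 kg/kg → 0.000542 × 22000 / 9.8 = 1.22 mm
PW = 5.17 + 12.14 + 3.07 + 1.22 = 21.60 ≈ 21.6 mm.

PW ≈ 21.6 mm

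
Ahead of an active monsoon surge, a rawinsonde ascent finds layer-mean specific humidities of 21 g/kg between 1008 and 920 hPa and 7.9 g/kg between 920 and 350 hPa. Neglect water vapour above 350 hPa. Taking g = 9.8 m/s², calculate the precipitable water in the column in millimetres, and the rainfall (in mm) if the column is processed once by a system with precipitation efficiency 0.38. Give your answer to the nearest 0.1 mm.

Precipitable water is the column-integrated vapour mass per unit area: PW = (1/g) Σ q̄ Δp, with q in kg/kg and Δp in Pa (1 kg/m² of water = 1 mm).
Layer 1008–920 hPa: Δp = 88 hPa = 8800 Pa, q̄ = 0.021 kg/kg → 0.021 × 8800 / 9.8 = 18.86 mm
Layer 920–350 hPa: Δp = 570 hPa = 57000 Pa, q̄ = 0.0079 kg/kg → 0.0079 × 57000 / 9.8 = 45.95 mm
PW = 18.86 + 45.95 = 64.81 ≈ 64.8 mm.
Rainfall = ε × PW = 0.38 × 64.8 = 24.6 mm.

PW ≈ 64.8 mm; rainfall ≈ 24.6 mm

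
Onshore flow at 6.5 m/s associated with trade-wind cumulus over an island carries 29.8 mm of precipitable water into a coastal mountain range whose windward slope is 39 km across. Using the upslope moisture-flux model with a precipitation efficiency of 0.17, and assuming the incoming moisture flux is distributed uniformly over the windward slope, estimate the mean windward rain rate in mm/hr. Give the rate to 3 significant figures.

Incoming column moisture flux per unit ridge length: F = V × PW = 6.5 × 29.8 = 193.7 mm·m/s.
Spread over the 39 km slope with efficiency ε = 0.17: R = ε·F/W = 0.17 × 193.7 / 39000 m = 8.443e-04 mm/s.
R = 8.443e-04 × 3600 = 3.04 mm/hr.

R ≈ 3.04 mm/hr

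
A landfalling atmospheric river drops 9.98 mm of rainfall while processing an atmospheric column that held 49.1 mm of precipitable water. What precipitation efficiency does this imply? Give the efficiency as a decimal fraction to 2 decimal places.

ε = rainfall / PW = 9.98 / 49.1 = 0.20.

ε ≈ 0.20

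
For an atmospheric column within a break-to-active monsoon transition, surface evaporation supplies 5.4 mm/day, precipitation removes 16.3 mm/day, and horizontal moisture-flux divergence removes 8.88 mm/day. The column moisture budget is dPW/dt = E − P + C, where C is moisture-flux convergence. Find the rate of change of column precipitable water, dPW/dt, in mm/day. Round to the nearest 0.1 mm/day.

dPW/dt = E − P + C = 5.4 − 16.3 + (-8.88) = -19.8 mm/day.

dPW/dt ≈ -19.8 mm/day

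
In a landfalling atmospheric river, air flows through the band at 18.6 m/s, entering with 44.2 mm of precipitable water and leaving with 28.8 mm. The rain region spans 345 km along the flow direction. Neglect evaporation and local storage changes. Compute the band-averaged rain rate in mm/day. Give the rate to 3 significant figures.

Column moisture flux per unit crosswind length is F = V × PW.
Inflow: F_in = 18.6 × 44.2 = 822.12 mm·m/s
Outflow: F_out = 18.6 × 28.8 = 535.68 mm·m/s
Steady-state rate R = (F_in − F_out)/L = (822.12 − 535.68) / 345000 m = 8.303e-04 mm/s.
R = 8.303e-04 × 3600 × 24 = 71.7 mm/day.

R ≈ 71.7 mm/day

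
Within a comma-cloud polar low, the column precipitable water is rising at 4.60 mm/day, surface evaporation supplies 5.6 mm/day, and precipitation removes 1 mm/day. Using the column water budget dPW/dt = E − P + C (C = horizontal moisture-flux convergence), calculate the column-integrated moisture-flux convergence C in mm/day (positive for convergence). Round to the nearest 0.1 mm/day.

C ≈ 0.0 mm/day

dPW/dt = +4.60 mm/day.
C = dPW/dt − E + P = (+4.60) − 5.6 + 1 = 0.0 mm/day.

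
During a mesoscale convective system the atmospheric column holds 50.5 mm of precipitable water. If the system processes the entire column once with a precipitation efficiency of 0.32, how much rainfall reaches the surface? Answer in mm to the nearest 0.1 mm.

rainfall ≈ 16.2 mm

Rainfall = ε × PW = 0.32 × 50.5 = 16.2 mm.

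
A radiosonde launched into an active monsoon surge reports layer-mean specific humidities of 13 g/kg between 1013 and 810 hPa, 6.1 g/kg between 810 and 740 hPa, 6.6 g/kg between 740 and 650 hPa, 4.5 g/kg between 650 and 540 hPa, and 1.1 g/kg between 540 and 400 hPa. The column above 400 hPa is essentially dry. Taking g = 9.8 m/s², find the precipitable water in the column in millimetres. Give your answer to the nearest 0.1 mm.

Precipitable water is the column-integrated vapour mass per unit area: PW = (1/g) Σ q̄ Δp, with q in kg/kg and Δp in Pa (1 kg/m² of water = 1 mm).
Layer 1013–810 hPa: Δp = 203 hPa = 20300 Pa, q̄ = 0.013 kg/kg → 0.013 × 20300 / 9.8 = 26.93 mm
Layer 810–740 hPa: Δp = 70 hPa = 7000 Pa, q̄ = 0.0061 kg/kg → 0.0061 × 7000 / 9.8 = 4.36 mm
Layer 740–650 hPa: Δp = 90 hPa = 9000 Pa, q̄ = 0.0066 kg/kg → 0.0066 × 9000 / 9.8 = 6.06 mm
Layer 650–540 hPa: Δp = 110 hPa = 11000 Pa, q̄ = 0.0045 kg/kg → 0.0045 × 11000 / 9.8 = 5.05 mm
Layer 540–400 hPa: Δp = 140 hPa = 14000 Pa, q̄ = 0.0011 kg/kg → 0.0011 × 14000 / 9.8 = 1.57 mm
PW = 26.93 + 4.36 + 6.06 + 5.05 + 1.57 = 43.97 ≈ 44.0 mm.

PW ≈ 44.0 mm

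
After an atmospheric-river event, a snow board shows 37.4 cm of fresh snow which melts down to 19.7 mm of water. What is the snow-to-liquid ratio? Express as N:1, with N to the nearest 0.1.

Ratio = snow depth / SWE = 374 mm / 19.7 mm = 19.0, i.e. 19.0:1.

ratio ≈ 19.0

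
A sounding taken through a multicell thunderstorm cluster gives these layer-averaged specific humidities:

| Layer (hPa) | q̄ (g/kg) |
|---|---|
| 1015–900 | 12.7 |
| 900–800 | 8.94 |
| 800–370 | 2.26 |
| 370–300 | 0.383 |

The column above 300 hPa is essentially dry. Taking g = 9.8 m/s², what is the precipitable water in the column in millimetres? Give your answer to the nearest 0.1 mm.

Precipitable water is the column-integrated vapour mass per unit area: PW = (1/g) Σ q̄ Δp, with q in kg/kg and Δp in Pa (1 kg/m² of water = 1 mm).
Layer 1015–900 hPa: Δp = 115 hPa = 11500 Pa, q̄ = 0.0127 kg/kg → 0.0127 × 11500 / 9.8 = 14.90 mm
Layer 900–800 hPa: Δp = 100 hPa = 10000 Pa, q̄ = 0.00894 kg/kg → 0.00894 × 10000 / 9.8 = 9.12 mm
Layer 800–370 hPa: Δp = 430 hPa = 43000 Pa, q̄ = 0.00226 kg/kg → 0.00226 × 43000 / 9.8 = 9.92 mm
Layer 370–300 hPa: Δp = 70 hPa = 7000 Pa, q̄ = 0.000383 kg/kg → 0.000383 × 7000 / 9.8 = 0.27 mm
PW = 14.90 + 9.12 + 9.92 + 0.27 = 34.21 ≈ 34.2 mm.

PW ≈ 34.2 mm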